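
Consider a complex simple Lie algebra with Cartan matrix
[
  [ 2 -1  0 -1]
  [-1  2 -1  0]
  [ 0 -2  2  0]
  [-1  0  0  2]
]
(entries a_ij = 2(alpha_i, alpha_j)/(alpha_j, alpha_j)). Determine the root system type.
The matrix has rank 4 with 2's on the diagonal. Reading the off-diagonal entries as Dynkin edges (a single edge where a_ij = a_ji = -1; a double or triple edge where a_ij * a_ji = 2 or 3), the diagram is a chain of 4 nodes with a double edge at one end; the terminal node there is the unique long simple root (C_4). One simple-root ordering that puts it in standard form is (alpha_4, alpha_1, alpha_2, alpha_3). So the algebra is type C_4, i.e. sp(8).

type C_4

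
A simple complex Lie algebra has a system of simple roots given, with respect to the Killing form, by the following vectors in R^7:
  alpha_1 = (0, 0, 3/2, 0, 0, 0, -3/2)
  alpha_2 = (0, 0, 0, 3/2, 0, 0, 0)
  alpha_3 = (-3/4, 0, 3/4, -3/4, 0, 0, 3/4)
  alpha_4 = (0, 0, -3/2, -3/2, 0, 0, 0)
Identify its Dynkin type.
Compute the Cartan integers a_ij = 2(alpha_i, alpha_j)/(alpha_j, alpha_j); the resulting 4x4 Cartan matrix is
[[2, 0, 0, -1], [0, 2, -1, -1], [0, -1, 2, 0], [-1, -2, 0, 2]].
The roots have two lengths (squared-length ratio 2:1); the short ones are alpha_{2,3}. The associated Dynkin diagram is a chain of 4 nodes with a double edge between the middle two (F_4), so the type is F_4.

F_4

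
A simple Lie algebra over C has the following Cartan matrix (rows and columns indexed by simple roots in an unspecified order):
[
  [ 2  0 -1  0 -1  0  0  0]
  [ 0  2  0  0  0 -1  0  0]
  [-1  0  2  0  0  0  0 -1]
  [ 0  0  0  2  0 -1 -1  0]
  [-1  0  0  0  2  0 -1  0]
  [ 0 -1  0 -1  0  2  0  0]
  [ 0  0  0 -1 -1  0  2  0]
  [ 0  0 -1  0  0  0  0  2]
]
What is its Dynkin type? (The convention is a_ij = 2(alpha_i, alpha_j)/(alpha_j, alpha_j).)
The matrix has rank 8 with 2's on the diagonal. Reading the off-diagonal entries as Dynkin edges (a single edge where a_ij = a_ji = -1; a double or triple edge where a_ij * a_ji = 2 or 3), the diagram is a chain of 8 nodes with single edges (A_8). One simple-root ordering that puts it in standard form is (alpha_8, alpha_3, alpha_1, alpha_5, alpha_7, alpha_4, alpha_6, alpha_2). So the algebra is type A_8, i.e. sl(9).

type A_8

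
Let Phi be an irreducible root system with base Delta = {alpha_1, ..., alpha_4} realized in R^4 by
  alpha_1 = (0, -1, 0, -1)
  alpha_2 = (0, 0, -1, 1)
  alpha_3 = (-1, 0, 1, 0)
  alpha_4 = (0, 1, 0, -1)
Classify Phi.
Compute the Cartan integers a_ij = 2(alpha_i, alpha_j)/(alpha_j, alpha_j); the resulting 4x4 Cartan matrix is
[[2, -1, 0, 0], [-1, 2, -1, -1], [0, -1, 2, 0], [0, -1, 0, 2]].
All simple roots have the same length, so the diagram is simply laced. The associated Dynkin diagram is a chain of 2 nodes with a fork of two nodes at one end (D_4), so the type is D_4 (the algebra so(8)).

D4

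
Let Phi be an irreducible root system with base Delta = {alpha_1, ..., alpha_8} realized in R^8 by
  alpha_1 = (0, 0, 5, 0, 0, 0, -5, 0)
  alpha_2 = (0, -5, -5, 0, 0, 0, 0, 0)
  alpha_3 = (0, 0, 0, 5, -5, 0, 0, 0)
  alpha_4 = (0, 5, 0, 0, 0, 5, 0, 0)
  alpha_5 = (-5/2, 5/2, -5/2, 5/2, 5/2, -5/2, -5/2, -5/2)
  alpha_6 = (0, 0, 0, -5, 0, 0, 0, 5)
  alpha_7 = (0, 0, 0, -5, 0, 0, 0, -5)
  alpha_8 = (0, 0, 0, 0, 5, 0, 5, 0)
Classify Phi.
E_8

Compute the Cartan integers a_ij = 2(alpha_i, alpha_j)/(alpha_j, alpha_j); the resulting 8x8 Cartan matrix is
[[2, -1, 0, 0, 0, 0, 0, -1], [-1, 2, 0, -1, 0, 0, 0, 0], [0, 0, 2, 0, 0, -1, -1, -1], [0, -1, 0, 2, 0, 0, 0, 0], [0, 0, 0, 0, 2, -1, 0, 0], [0, 0, -1, 0, -1, 2, 0, 0], [0, 0, -1, 0, 0, 0, 2, 0], [-1, 0, -1, 0, 0, 0, 0, 2]].
All simple roots have the same length, so the diagram is simply laced. The associated Dynkin diagram is a chain of 7 nodes with one extra node attached to the third node from one end (E_8), so the type is E_8.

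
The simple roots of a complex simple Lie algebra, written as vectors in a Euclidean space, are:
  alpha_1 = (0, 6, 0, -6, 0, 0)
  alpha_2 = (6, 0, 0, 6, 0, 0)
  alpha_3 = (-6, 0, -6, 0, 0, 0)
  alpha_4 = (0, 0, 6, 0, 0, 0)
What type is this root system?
Compute the Cartan integers a_ij = 2(alpha_i, alpha_j)/(alpha_j, alpha_j); the resulting 4x4 Cartan matrix is
[[2, -1, 0, 0], [-1, 2, -1, 0], [0, -1, 2, -2], [0, 0, -1, 2]].
The roots have two lengths (squared-length ratio 2:1); the short ones are alpha_{4}. The associated Dynkin diagram is a chain of 4 nodes with a double edge at one end; the terminal node there is the unique short simple root (B_4), so the type is B_4 (the algebra so(9)).

B_4 (so(9))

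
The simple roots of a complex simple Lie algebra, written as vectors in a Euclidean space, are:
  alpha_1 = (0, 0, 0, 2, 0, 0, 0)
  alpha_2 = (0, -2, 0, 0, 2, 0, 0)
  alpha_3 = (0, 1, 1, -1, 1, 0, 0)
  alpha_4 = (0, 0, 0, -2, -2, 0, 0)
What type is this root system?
F_4

Compute the Cartan integers a_ij = 2(alpha_i, alpha_j)/(alpha_j, alpha_j); the resulting 4x4 Cartan matrix is
[[2, 0, -1, -1], [0, 2, 0, -1], [-1, 0, 2, 0], [-2, -1, 0, 2]].
The roots have two lengths (squared-length ratio 2:1); the short ones are alpha_{1,3}. The associated Dynkin diagram is a chain of 4 nodes with a double edge between the middle two (F_4), so the type is F_4.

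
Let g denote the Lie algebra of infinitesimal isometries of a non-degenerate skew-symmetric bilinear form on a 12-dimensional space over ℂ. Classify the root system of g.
This is sp(12), which has dimension 12(12+1)/2 = 78 and rank 12/2 = 6. In the classification of classical Lie algebras, the symplectic algebra sp(2n) has type C_n; here n = 6, so the Dynkin diagram is a chain of 6 nodes with a double edge at one end; the terminal node there is the unique long simple root (C_6). Hence the type is C_6.

type C_6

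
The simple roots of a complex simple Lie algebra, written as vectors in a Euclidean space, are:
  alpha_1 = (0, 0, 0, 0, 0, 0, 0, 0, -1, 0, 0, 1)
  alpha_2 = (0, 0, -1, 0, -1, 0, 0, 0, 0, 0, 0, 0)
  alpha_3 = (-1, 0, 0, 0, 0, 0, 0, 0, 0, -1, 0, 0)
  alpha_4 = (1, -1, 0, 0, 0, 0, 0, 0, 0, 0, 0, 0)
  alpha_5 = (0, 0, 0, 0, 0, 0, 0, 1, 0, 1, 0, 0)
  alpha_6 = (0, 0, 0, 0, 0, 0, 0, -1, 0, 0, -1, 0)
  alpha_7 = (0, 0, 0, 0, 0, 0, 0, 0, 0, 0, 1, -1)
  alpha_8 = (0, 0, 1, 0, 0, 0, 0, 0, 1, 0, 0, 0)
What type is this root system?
A8

Compute the Cartan integers a_ij = 2(alpha_i, alpha_j)/(alpha_j, alpha_j); the resulting 8x8 Cartan matrix is
[[2, 0, 0, 0, 0, 0, -1, -1], [0, 2, 0, 0, 0, 0, 0, -1], [0, 0, 2, -1, -1, 0, 0, 0], [0, 0, -1, 2, 0, 0, 0, 0], [0, 0, -1, 0, 2, -1, 0, 0], [0, 0, 0, 0, -1, 2, -1, 0], [-1, 0, 0, 0, 0, -1, 2, 0], [-1, -1, 0, 0, 0, 0, 0, 2]].
All simple roots have the same length, so the diagram is simply laced. The associated Dynkin diagram is a chain of 8 nodes with single edges (A_8), so the type is A_8 (the algebra sl(9)).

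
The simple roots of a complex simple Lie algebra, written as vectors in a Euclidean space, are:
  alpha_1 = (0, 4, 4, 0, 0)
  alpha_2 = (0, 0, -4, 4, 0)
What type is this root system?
Compute the Cartan integers a_ij = 2(alpha_i, alpha_j)/(alpha_j, alpha_j); the resulting 2x2 Cartan matrix is
[[2, -1], [-1, 2]].
All simple roots have the same length, so the diagram is simply laced. The associated Dynkin diagram is a chain of 2 nodes with single edges (A_2), so the type is A_2 (the algebra sl(3)).

A2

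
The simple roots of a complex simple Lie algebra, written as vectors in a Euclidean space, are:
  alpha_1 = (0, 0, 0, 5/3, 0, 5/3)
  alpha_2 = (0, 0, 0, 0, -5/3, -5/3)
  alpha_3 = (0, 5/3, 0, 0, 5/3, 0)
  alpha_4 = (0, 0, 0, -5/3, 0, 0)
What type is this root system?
B4

Compute the Cartan integers a_ij = 2(alpha_i, alpha_j)/(alpha_j, alpha_j); the resulting 4x4 Cartan matrix is
[[2, -1, 0, -2], [-1, 2, -1, 0], [0, -1, 2, 0], [-1, 0, 0, 2]].
The roots have two lengths (squared-length ratio 2:1); the short ones are alpha_{4}. The associated Dynkin diagram is a chain of 4 nodes with a double edge at one end; the terminal node there is the unique short simple root (B_4), so the type is B_4 (the algebra so(9)).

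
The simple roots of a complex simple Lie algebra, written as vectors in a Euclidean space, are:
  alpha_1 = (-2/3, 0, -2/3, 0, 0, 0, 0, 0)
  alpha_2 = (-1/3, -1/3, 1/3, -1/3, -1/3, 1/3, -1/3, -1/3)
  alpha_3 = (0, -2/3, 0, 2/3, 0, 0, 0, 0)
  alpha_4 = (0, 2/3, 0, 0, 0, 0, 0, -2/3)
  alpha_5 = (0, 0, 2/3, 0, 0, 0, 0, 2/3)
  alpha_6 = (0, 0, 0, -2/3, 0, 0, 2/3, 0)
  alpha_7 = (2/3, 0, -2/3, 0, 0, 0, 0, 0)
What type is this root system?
Compute the Cartan integers a_ij = 2(alpha_i, alpha_j)/(alpha_j, alpha_j); the resulting 7x7 Cartan matrix is
[[2, 0, 0, 0, -1, 0, 0], [0, 2, 0, 0, 0, 0, -1], [0, 0, 2, -1, 0, -1, 0], [0, 0, -1, 2, -1, 0, 0], [-1, 0, 0, -1, 2, 0, -1], [0, 0, -1, 0, 0, 2, 0], [0, -1, 0, 0, -1, 0, 2]].
All simple roots have the same length, so the diagram is simply laced. The associated Dynkin diagram is a chain of 6 nodes with one extra node attached to the third node from one end (E_7), so the type is E_7.

E_7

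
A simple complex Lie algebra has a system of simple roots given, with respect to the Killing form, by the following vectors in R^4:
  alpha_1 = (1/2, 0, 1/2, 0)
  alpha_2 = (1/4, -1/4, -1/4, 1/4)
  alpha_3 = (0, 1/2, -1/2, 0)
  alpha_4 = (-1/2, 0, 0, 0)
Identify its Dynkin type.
F_4

Compute the Cartan integers a_ij = 2(alpha_i, alpha_j)/(alpha_j, alpha_j); the resulting 4x4 Cartan matrix is
[[2, 0, -1, -2], [0, 2, 0, -1], [-1, 0, 2, 0], [-1, -1, 0, 2]].
The roots have two lengths (squared-length ratio 2:1); the short ones are alpha_{2,4}. The associated Dynkin diagram is a chain of 4 nodes with a double edge between the middle two (F_4), so the type is F_4.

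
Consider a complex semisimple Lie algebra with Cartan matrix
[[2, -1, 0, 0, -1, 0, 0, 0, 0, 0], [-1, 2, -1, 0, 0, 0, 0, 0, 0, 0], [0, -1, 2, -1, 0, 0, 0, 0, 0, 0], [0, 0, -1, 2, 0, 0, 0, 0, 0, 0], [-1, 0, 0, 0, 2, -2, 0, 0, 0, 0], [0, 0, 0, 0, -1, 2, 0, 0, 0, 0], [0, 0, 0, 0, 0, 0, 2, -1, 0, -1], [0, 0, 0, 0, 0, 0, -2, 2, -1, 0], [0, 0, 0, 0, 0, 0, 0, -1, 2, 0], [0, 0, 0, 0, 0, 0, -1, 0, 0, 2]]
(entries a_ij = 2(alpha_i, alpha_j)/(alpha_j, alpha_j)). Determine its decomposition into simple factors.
B_6 ⊕ F_4

The diagram associated to this matrix has two connected components: the simple roots {alpha_1, alpha_2, alpha_3, alpha_4, alpha_5, alpha_6} form a chain of 6 nodes with a double edge at one end; the terminal node there is the unique short simple root (B_6), and {alpha_7, alpha_8, alpha_9, alpha_10} form a chain of 4 nodes with a double edge between the middle two (F_4). A semisimple Lie algebra decomposes uniquely as the direct sum of simple ideals, one per connected component of its Dynkin diagram, so g ≅ B_6 ⊕ F_4 (dimension 78 + 52 = 130).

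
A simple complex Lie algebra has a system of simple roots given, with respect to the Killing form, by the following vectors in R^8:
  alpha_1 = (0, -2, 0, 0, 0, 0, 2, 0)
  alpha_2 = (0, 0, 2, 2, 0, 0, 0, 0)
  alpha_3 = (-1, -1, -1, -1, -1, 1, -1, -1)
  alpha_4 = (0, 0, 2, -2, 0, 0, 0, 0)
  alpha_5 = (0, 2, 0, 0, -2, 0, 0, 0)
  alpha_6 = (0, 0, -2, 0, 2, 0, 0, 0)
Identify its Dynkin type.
E_6

Compute the Cartan integers a_ij = 2(alpha_i, alpha_j)/(alpha_j, alpha_j); the resulting 6x6 Cartan matrix is
[[2, 0, 0, 0, -1, 0], [0, 2, -1, 0, 0, -1], [0, -1, 2, 0, 0, 0], [0, 0, 0, 2, 0, -1], [-1, 0, 0, 0, 2, -1], [0, -1, 0, -1, -1, 2]].
All simple roots have the same length, so the diagram is simply laced. The associated Dynkin diagram is a chain of 5 nodes with one extra node attached to the third node from one end (E_6), so the type is E_6.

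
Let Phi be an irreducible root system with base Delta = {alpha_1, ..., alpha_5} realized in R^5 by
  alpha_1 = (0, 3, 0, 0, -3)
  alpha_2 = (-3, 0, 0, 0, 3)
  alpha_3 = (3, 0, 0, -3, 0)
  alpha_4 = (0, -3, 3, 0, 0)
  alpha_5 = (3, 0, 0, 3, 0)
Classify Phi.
D_5

Compute the Cartan integers a_ij = 2(alpha_i, alpha_j)/(alpha_j, alpha_j); the resulting 5x5 Cartan matrix is
[[2, -1, 0, -1, 0], [-1, 2, -1, 0, -1], [0, -1, 2, 0, 0], [-1, 0, 0, 2, 0], [0, -1, 0, 0, 2]].
All simple roots have the same length, so the diagram is simply laced. The associated Dynkin diagram is a chain of 3 nodes with a fork of two nodes at one end (D_5), so the type is D_5 (the algebra so(10)).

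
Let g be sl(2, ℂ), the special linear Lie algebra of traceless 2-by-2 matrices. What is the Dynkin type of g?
This is sl(2), which has dimension 2^2 - 1 = 3 and rank 2 - 1 = 1 (a Cartan subalgebra is the diagonal traceless matrices). In the classification of classical Lie algebras, the special linear algebra sl(n+1) has type A_n; here n = 1, so the Dynkin diagram is a chain of 1 nodes with single edges (A_1). Hence the type is A_1.

A_1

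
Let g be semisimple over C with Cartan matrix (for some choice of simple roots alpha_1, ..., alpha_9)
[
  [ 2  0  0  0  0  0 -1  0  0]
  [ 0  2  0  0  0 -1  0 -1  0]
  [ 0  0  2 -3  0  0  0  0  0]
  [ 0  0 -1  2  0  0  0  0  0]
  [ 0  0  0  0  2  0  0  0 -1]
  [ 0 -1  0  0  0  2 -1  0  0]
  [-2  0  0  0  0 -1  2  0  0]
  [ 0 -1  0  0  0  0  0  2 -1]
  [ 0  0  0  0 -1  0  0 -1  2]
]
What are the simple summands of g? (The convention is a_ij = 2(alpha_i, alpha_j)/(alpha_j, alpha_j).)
B_7 (so(15)) ⊕ G_2

The diagram associated to this matrix has two connected components: the simple roots {alpha_1, alpha_2, alpha_5, alpha_6, alpha_7, alpha_8, alpha_9} form a chain of 7 nodes with a double edge at one end; the terminal node there is the unique short simple root (B_7), and {alpha_3, alpha_4} form two nodes joined by a triple edge (G_2). A semisimple Lie algebra decomposes uniquely as the direct sum of simple ideals, one per connected component of its Dynkin diagram, so g ≅ B_7 ⊕ G_2 (dimension 105 + 14 = 119).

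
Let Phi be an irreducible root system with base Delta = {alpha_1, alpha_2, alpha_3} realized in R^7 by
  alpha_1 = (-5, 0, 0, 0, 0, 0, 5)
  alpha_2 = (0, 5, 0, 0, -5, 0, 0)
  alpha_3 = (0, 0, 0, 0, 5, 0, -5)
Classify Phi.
A_3 (sl(4))

Compute the Cartan integers a_ij = 2(alpha_i, alpha_j)/(alpha_j, alpha_j); the resulting 3x3 Cartan matrix is
[[2, 0, -1], [0, 2, -1], [-1, -1, 2]].
All simple roots have the same length, so the diagram is simply laced. The associated Dynkin diagram is a chain of 3 nodes with single edges (A_3), so the type is A_3 (the algebra sl(4)).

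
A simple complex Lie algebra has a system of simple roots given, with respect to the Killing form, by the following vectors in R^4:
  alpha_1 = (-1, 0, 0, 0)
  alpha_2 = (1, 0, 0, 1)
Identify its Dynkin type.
type B_2

Compute the Cartan integers a_ij = 2(alpha_i, alpha_j)/(alpha_j, alpha_j); the resulting 2x2 Cartan matrix is
[[2, -1], [-2, 2]].
The roots have two lengths (squared-length ratio 2:1); the short ones are alpha_{1}. The associated Dynkin diagram is a chain of 2 nodes with a double edge at one end; the terminal node there is the unique short simple root (B_2), so the type is B_2 (the algebra so(5)).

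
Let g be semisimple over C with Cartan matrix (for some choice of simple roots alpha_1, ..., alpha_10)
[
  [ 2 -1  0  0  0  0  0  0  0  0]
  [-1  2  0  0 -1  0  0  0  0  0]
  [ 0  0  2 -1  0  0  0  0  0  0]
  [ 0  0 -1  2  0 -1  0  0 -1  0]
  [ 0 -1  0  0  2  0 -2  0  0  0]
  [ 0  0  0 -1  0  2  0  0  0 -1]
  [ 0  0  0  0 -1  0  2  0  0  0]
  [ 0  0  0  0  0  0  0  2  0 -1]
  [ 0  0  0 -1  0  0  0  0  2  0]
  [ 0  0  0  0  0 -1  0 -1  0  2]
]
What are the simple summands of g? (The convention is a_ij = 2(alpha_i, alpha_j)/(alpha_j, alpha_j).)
B4 ⊕ D6

The diagram associated to this matrix has two connected components: the simple roots {alpha_1, alpha_2, alpha_5, alpha_7} form a chain of 4 nodes with a double edge at one end; the terminal node there is the unique short simple root (B_4), and {alpha_3, alpha_4, alpha_6, alpha_8, alpha_9, alpha_10} form a chain of 4 nodes with a fork of two nodes at one end (D_6). A semisimple Lie algebra decomposes uniquely as the direct sum of simple ideals, one per connected component of its Dynkin diagram, so g ≅ B_4 ⊕ D_6 (dimension 36 + 66 = 102).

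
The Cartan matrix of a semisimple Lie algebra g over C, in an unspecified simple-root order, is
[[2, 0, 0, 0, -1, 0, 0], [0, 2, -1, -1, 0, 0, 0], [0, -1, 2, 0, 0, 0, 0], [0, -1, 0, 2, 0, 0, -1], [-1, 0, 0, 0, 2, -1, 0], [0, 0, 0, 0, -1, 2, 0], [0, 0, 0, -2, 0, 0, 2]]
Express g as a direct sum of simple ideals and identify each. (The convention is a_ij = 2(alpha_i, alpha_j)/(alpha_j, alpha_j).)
The diagram associated to this matrix has two connected components: the simple roots {alpha_1, alpha_5, alpha_6} form a chain of 3 nodes with single edges (A_3), and {alpha_2, alpha_3, alpha_4, alpha_7} form a chain of 4 nodes with a double edge at one end; the terminal node there is the unique long simple root (C_4). A semisimple Lie algebra decomposes uniquely as the direct sum of simple ideals, one per connected component of its Dynkin diagram, so g ≅ A_3 ⊕ C_4 (dimension 15 + 36 = 51).

A3 + C4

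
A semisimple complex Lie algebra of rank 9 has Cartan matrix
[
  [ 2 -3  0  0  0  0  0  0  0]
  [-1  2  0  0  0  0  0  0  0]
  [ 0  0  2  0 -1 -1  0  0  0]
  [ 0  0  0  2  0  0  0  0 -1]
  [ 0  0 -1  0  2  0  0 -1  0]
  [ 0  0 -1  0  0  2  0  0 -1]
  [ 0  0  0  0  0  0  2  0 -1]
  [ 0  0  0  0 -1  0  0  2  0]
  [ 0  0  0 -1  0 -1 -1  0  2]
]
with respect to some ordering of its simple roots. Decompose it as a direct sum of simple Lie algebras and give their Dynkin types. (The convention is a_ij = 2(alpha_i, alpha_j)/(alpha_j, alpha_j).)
type D_7 ⊕ type G_2

The diagram associated to this matrix has two connected components: the simple roots {alpha_3, alpha_4, alpha_5, alpha_6, alpha_7, alpha_8, alpha_9} form a chain of 5 nodes with a fork of two nodes at one end (D_7), and {alpha_1, alpha_2} form two nodes joined by a triple edge (G_2). A semisimple Lie algebra decomposes uniquely as the direct sum of simple ideals, one per connected component of its Dynkin diagram, so g ≅ D_7 ⊕ G_2 (dimension 91 + 14 = 105).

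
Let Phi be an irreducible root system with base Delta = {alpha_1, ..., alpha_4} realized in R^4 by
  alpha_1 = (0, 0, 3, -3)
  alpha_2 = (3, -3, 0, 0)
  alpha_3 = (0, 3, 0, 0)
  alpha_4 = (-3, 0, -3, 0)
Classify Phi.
type B_4

Compute the Cartan integers a_ij = 2(alpha_i, alpha_j)/(alpha_j, alpha_j); the resulting 4x4 Cartan matrix is
[[2, 0, 0, -1], [0, 2, -2, -1], [0, -1, 2, 0], [-1, -1, 0, 2]].
The roots have two lengths (squared-length ratio 2:1); the short ones are alpha_{3}. The associated Dynkin diagram is a chain of 4 nodes with a double edge at one end; the terminal node there is the unique short simple root (B_4), so the type is B_4 (the algebra so(9)).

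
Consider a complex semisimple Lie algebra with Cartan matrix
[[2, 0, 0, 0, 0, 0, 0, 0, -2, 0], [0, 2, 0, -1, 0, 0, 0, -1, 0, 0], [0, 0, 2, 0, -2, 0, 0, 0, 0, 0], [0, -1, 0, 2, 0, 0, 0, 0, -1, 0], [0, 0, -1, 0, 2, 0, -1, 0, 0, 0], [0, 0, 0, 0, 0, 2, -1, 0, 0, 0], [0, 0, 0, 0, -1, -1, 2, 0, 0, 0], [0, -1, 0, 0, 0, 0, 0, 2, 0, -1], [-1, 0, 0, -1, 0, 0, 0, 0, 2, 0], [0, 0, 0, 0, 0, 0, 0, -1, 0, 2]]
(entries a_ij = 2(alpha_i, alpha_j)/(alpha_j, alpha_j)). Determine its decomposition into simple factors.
The diagram associated to this matrix has two connected components: the simple roots {alpha_3, alpha_5, alpha_6, alpha_7} form a chain of 4 nodes with a double edge at one end; the terminal node there is the unique long simple root (C_4), and {alpha_1, alpha_2, alpha_4, alpha_8, alpha_9, alpha_10} form a chain of 6 nodes with a double edge at one end; the terminal node there is the unique long simple root (C_6). A semisimple Lie algebra decomposes uniquely as the direct sum of simple ideals, one per connected component of its Dynkin diagram, so g ≅ C_4 ⊕ C_6 (dimension 36 + 78 = 114).

C_4 (sp(8)) ⊕ C_6 (sp(12))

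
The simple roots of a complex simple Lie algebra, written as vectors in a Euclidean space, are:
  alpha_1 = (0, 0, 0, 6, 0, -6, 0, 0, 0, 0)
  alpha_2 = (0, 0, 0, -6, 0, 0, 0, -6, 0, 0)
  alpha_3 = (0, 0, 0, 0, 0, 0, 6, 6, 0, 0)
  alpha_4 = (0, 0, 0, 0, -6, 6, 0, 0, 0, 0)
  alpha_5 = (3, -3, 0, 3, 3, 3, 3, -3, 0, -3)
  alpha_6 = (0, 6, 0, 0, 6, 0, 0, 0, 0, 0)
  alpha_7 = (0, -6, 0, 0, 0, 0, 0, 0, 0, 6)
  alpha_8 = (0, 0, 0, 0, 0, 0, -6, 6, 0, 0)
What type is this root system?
E8

Compute the Cartan integers a_ij = 2(alpha_i, alpha_j)/(alpha_j, alpha_j); the resulting 8x8 Cartan matrix is
[[2, -1, 0, -1, 0, 0, 0, 0], [-1, 2, -1, 0, 0, 0, 0, -1], [0, -1, 2, 0, 0, 0, 0, 0], [-1, 0, 0, 2, 0, -1, 0, 0], [0, 0, 0, 0, 2, 0, 0, -1], [0, 0, 0, -1, 0, 2, -1, 0], [0, 0, 0, 0, 0, -1, 2, 0], [0, -1, 0, 0, -1, 0, 0, 2]].
All simple roots have the same length, so the diagram is simply laced. The associated Dynkin diagram is a chain of 7 nodes with one extra node attached to the third node from one end (E_8), so the type is E_8.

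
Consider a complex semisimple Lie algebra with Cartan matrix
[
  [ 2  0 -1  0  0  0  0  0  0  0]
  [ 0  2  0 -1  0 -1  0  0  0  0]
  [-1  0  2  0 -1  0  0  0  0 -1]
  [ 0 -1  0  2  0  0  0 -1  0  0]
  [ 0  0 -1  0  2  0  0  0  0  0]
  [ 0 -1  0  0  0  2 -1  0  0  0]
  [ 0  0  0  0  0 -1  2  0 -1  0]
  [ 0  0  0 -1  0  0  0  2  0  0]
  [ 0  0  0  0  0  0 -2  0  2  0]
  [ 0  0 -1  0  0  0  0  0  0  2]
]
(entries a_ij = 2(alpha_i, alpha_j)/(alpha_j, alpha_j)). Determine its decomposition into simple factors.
C_6 + D_4

The diagram associated to this matrix has two connected components: the simple roots {alpha_2, alpha_4, alpha_6, alpha_7, alpha_8, alpha_9} form a chain of 6 nodes with a double edge at one end; the terminal node there is the unique long simple root (C_6), and {alpha_1, alpha_3, alpha_5, alpha_10} form a chain of 2 nodes with a fork of two nodes at one end (D_4). A semisimple Lie algebra decomposes uniquely as the direct sum of simple ideals, one per connected component of its Dynkin diagram, so g ≅ C_6 ⊕ D_4 (dimension 78 + 28 = 106).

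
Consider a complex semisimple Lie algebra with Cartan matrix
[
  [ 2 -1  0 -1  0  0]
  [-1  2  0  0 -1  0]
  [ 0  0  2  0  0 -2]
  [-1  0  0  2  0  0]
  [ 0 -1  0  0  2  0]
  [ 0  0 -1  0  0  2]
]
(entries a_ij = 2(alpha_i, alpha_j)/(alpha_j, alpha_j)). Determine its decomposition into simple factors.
A_4 + B_2

The diagram associated to this matrix has two connected components: the simple roots {alpha_1, alpha_2, alpha_4, alpha_5} form a chain of 4 nodes with single edges (A_4), and {alpha_3, alpha_6} form a chain of 2 nodes with a double edge at one end; the terminal node there is the unique short simple root (B_2). A semisimple Lie algebra decomposes uniquely as the direct sum of simple ideals, one per connected component of its Dynkin diagram, so g ≅ A_4 ⊕ B_2 (dimension 24 + 10 = 34).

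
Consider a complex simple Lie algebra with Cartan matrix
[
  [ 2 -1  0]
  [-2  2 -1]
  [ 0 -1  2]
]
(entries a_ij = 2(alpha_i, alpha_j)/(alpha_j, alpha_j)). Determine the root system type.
B_3

The matrix has rank 3 with 2's on the diagonal. Reading the off-diagonal entries as Dynkin edges (a single edge where a_ij = a_ji = -1; a double or triple edge where a_ij * a_ji = 2 or 3), the diagram is a chain of 3 nodes with a double edge at one end; the terminal node there is the unique short simple root (B_3). One simple-root ordering that puts it in standard form is (alpha_3, alpha_2, alpha_1). So the algebra is type B_3, i.e. so(7).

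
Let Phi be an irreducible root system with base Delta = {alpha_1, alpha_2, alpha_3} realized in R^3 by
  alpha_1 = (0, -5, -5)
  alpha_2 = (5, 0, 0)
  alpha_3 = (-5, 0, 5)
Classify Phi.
B_3

Compute the Cartan integers a_ij = 2(alpha_i, alpha_j)/(alpha_j, alpha_j); the resulting 3x3 Cartan matrix is
[[2, 0, -1], [0, 2, -1], [-1, -2, 2]].
The roots have two lengths (squared-length ratio 2:1); the short ones are alpha_{2}. The associated Dynkin diagram is a chain of 3 nodes with a double edge at one end; the terminal node there is the unique short simple root (B_3), so the type is B_3 (the algebra so(7)).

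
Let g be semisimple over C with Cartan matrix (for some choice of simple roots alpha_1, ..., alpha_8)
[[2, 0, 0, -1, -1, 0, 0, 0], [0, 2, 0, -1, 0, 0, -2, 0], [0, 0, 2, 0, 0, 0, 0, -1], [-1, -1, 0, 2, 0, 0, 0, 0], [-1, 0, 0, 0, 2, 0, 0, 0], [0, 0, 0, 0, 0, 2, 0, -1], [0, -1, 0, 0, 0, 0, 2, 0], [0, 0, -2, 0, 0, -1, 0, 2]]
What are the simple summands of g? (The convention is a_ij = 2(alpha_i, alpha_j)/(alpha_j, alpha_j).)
type B_3 ⊕ type B_5

The diagram associated to this matrix has two connected components: the simple roots {alpha_3, alpha_6, alpha_8} form a chain of 3 nodes with a double edge at one end; the terminal node there is the unique short simple root (B_3), and {alpha_1, alpha_2, alpha_4, alpha_5, alpha_7} form a chain of 5 nodes with a double edge at one end; the terminal node there is the unique short simple root (B_5). A semisimple Lie algebra decomposes uniquely as the direct sum of simple ideals, one per connected component of its Dynkin diagram, so g ≅ B_3 ⊕ B_5 (dimension 21 + 55 = 76).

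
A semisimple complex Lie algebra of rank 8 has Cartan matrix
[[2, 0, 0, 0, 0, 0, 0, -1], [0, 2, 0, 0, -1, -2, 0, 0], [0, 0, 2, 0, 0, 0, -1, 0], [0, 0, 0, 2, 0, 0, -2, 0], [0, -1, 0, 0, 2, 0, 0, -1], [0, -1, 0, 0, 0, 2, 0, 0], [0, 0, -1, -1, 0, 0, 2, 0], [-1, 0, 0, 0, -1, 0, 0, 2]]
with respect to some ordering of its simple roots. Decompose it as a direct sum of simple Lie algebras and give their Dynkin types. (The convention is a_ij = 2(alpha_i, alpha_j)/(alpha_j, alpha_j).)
The diagram associated to this matrix has two connected components: the simple roots {alpha_1, alpha_2, alpha_5, alpha_6, alpha_8} form a chain of 5 nodes with a double edge at one end; the terminal node there is the unique short simple root (B_5), and {alpha_3, alpha_4, alpha_7} form a chain of 3 nodes with a double edge at one end; the terminal node there is the unique long simple root (C_3). A semisimple Lie algebra decomposes uniquely as the direct sum of simple ideals, one per connected component of its Dynkin diagram, so g ≅ B_5 ⊕ C_3 (dimension 55 + 21 = 76).

B_5 (so(11)) ⊕ C_3 (sp(6))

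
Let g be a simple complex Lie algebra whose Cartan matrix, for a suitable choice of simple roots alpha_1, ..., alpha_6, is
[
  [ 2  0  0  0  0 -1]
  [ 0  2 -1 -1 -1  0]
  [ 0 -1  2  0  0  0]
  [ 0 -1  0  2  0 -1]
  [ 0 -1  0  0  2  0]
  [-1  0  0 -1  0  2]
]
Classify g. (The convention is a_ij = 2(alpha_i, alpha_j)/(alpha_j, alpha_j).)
type D_6

The matrix has rank 6 with 2's on the diagonal. Reading the off-diagonal entries as Dynkin edges (a single edge where a_ij = a_ji = -1; a double or triple edge where a_ij * a_ji = 2 or 3), the diagram is a chain of 4 nodes with a fork of two nodes at one end (D_6). One simple-root ordering that puts it in standard form is (alpha_1, alpha_6, alpha_4, alpha_2, alpha_3, alpha_5). So the algebra is type D_6, i.e. so(12).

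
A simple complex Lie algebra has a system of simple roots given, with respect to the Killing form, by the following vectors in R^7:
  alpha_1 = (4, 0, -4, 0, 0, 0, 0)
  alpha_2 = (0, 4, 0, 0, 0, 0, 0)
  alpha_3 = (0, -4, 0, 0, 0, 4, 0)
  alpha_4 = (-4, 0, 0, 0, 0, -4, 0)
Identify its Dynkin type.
type B_4

Compute the Cartan integers a_ij = 2(alpha_i, alpha_j)/(alpha_j, alpha_j); the resulting 4x4 Cartan matrix is
[[2, 0, 0, -1], [0, 2, -1, 0], [0, -2, 2, -1], [-1, 0, -1, 2]].
The roots have two lengths (squared-length ratio 2:1); the short ones are alpha_{2}. The associated Dynkin diagram is a chain of 4 nodes with a double edge at one end; the terminal node there is the unique short simple root (B_4), so the type is B_4 (the algebra so(9)).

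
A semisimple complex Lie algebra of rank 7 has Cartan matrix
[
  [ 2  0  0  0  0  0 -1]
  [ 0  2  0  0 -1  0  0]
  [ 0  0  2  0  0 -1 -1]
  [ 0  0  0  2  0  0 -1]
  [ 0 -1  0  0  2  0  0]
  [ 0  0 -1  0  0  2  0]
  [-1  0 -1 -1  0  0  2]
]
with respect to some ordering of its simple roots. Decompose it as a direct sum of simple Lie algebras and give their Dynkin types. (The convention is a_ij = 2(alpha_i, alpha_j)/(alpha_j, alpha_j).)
A_2 ⊕ D_5

The diagram associated to this matrix has two connected components: the simple roots {alpha_2, alpha_5} form a chain of 2 nodes with single edges (A_2), and {alpha_1, alpha_3, alpha_4, alpha_6, alpha_7} form a chain of 3 nodes with a fork of two nodes at one end (D_5). A semisimple Lie algebra decomposes uniquely as the direct sum of simple ideals, one per connected component of its Dynkin diagram, so g ≅ A_2 ⊕ D_5 (dimension 8 + 45 = 53).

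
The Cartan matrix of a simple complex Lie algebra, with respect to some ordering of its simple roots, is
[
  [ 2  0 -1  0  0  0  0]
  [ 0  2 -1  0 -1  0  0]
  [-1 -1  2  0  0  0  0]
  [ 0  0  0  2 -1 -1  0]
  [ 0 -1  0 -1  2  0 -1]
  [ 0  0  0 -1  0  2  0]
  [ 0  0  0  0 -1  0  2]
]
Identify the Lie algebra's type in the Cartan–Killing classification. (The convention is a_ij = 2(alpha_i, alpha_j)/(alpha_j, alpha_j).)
type E_7

The matrix has rank 7 with 2's on the diagonal. Reading the off-diagonal entries as Dynkin edges (a single edge where a_ij = a_ji = -1; a double or triple edge where a_ij * a_ji = 2 or 3), the diagram is a chain of 6 nodes with one extra node attached to the third node from one end (E_7). One simple-root ordering that puts it in standard form is (alpha_6, alpha_7, alpha_4, alpha_5, alpha_2, alpha_3, alpha_1). So the algebra is type E_7.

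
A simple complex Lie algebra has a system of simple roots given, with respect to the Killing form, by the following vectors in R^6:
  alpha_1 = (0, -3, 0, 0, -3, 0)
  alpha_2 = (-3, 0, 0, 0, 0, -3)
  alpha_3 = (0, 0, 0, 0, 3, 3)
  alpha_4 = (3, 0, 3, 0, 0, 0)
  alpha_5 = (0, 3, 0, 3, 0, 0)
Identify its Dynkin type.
Compute the Cartan integers a_ij = 2(alpha_i, alpha_j)/(alpha_j, alpha_j); the resulting 5x5 Cartan matrix is
[[2, 0, -1, 0, -1], [0, 2, -1, -1, 0], [-1, -1, 2, 0, 0], [0, -1, 0, 2, 0], [-1, 0, 0, 0, 2]].
All simple roots have the same length, so the diagram is simply laced. The associated Dynkin diagram is a chain of 5 nodes with single edges (A_5), so the type is A_5 (the algebra sl(6)).

A5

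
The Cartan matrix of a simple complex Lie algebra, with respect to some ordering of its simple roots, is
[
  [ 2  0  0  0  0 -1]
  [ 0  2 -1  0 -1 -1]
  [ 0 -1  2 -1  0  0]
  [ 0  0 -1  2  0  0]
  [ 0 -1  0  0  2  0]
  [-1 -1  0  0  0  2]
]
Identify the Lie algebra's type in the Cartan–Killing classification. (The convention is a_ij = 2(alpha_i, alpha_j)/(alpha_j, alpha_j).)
E_6

The matrix has rank 6 with 2's on the diagonal. Reading the off-diagonal entries as Dynkin edges (a single edge where a_ij = a_ji = -1; a double or triple edge where a_ij * a_ji = 2 or 3), the diagram is a chain of 5 nodes with one extra node attached to the third node from one end (E_6). One simple-root ordering that puts it in standard form is (alpha_1, alpha_5, alpha_6, alpha_2, alpha_3, alpha_4). So the algebra is type E_6.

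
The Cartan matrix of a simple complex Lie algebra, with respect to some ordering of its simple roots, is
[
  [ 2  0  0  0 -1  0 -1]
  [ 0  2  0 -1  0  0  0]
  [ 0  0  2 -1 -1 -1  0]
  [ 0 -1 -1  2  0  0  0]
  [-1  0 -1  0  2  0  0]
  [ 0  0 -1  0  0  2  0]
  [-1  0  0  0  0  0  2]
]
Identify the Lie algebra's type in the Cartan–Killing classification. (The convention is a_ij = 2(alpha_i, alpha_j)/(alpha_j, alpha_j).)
The matrix has rank 7 with 2's on the diagonal. Reading the off-diagonal entries as Dynkin edges (a single edge where a_ij = a_ji = -1; a double or triple edge where a_ij * a_ji = 2 or 3), the diagram is a chain of 6 nodes with one extra node attached to the third node from one end (E_7). One simple-root ordering that puts it in standard form is (alpha_2, alpha_6, alpha_4, alpha_3, alpha_5, alpha_1, alpha_7). So the algebra is type E_7.

E7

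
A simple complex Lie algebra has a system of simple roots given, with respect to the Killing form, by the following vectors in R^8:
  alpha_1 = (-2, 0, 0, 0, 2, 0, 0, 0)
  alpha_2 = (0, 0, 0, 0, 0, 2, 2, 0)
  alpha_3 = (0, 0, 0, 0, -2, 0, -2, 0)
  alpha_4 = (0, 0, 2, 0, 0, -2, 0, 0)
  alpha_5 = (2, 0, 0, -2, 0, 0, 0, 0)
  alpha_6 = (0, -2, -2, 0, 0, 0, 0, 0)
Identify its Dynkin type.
Compute the Cartan integers a_ij = 2(alpha_i, alpha_j)/(alpha_j, alpha_j); the resulting 6x6 Cartan matrix is
[[2, 0, -1, 0, -1, 0], [0, 2, -1, -1, 0, 0], [-1, -1, 2, 0, 0, 0], [0, -1, 0, 2, 0, -1], [-1, 0, 0, 0, 2, 0], [0, 0, 0, -1, 0, 2]].
All simple roots have the same length, so the diagram is simply laced. The associated Dynkin diagram is a chain of 6 nodes with single edges (A_6), so the type is A_6 (the algebra sl(7)).

type A_6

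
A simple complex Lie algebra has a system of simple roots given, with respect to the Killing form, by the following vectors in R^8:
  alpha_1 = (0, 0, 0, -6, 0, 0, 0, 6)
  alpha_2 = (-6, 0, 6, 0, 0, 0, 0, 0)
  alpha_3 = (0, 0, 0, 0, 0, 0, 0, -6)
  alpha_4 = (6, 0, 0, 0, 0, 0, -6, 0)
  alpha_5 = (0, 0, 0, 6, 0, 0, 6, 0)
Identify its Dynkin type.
type B_5

Compute the Cartan integers a_ij = 2(alpha_i, alpha_j)/(alpha_j, alpha_j); the resulting 5x5 Cartan matrix is
[[2, 0, -2, 0, -1], [0, 2, 0, -1, 0], [-1, 0, 2, 0, 0], [0, -1, 0, 2, -1], [-1, 0, 0, -1, 2]].
The roots have two lengths (squared-length ratio 2:1); the short ones are alpha_{3}. The associated Dynkin diagram is a chain of 5 nodes with a double edge at one end; the terminal node there is the unique short simple root (B_5), so the type is B_5 (the algebra so(11)).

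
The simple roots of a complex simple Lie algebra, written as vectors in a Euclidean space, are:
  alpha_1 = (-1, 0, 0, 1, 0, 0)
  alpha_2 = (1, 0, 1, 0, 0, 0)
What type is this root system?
A2

Compute the Cartan integers a_ij = 2(alpha_i, alpha_j)/(alpha_j, alpha_j); the resulting 2x2 Cartan matrix is
[[2, -1], [-1, 2]].
All simple roots have the same length, so the diagram is simply laced. The associated Dynkin diagram is a chain of 2 nodes with single edges (A_2), so the type is A_2 (the algebra sl(3)).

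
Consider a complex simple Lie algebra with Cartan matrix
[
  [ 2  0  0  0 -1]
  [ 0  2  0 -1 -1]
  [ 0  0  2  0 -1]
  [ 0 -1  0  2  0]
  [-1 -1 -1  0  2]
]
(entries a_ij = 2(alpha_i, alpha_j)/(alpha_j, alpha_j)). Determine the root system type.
type D_5

The matrix has rank 5 with 2's on the diagonal. Reading the off-diagonal entries as Dynkin edges (a single edge where a_ij = a_ji = -1; a double or triple edge where a_ij * a_ji = 2 or 3), the diagram is a chain of 3 nodes with a fork of two nodes at one end (D_5). One simple-root ordering that puts it in standard form is (alpha_4, alpha_2, alpha_5, alpha_1, alpha_3). So the algebra is type D_5, i.e. so(10).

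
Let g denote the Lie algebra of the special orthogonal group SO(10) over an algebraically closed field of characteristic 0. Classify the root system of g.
type D_5

This is so(10) with 10 even, which has dimension 10(10-1)/2 = 45 and rank 10/2 = 5. In the classification of classical Lie algebras, the orthogonal algebra so(2n) in an even number of variables has type D_n; here n = 5, so the Dynkin diagram is a chain of 3 nodes with a fork of two nodes at one end (D_5). Hence the type is D_5.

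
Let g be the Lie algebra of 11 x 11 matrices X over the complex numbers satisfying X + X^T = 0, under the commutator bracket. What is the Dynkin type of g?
B5

This is so(11) with 11 odd, which has dimension 11(11-1)/2 = 55 and rank (11-1)/2 = 5. In the classification of classical Lie algebras, the orthogonal algebra so(2n+1) in an odd number of variables has type B_n; here n = 5, so the Dynkin diagram is a chain of 5 nodes with a double edge at one end; the terminal node there is the unique short simple root (B_5). Hence the type is B_5.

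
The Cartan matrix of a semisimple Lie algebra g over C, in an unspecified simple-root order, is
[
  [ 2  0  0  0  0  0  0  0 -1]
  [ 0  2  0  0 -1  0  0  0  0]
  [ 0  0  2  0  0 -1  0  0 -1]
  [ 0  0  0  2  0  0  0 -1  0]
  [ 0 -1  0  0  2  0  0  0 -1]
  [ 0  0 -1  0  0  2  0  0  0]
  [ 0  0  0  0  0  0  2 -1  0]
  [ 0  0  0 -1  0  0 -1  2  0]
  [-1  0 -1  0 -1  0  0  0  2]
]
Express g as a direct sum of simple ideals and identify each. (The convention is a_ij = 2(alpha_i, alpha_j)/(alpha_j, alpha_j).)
The diagram associated to this matrix has two connected components: the simple roots {alpha_4, alpha_7, alpha_8} form a chain of 3 nodes with single edges (A_3), and {alpha_1, alpha_2, alpha_3, alpha_5, alpha_6, alpha_9} form a chain of 5 nodes with one extra node attached to the third node from one end (E_6). A semisimple Lie algebra decomposes uniquely as the direct sum of simple ideals, one per connected component of its Dynkin diagram, so g ≅ A_3 ⊕ E_6 (dimension 15 + 78 = 93).

A3 + E6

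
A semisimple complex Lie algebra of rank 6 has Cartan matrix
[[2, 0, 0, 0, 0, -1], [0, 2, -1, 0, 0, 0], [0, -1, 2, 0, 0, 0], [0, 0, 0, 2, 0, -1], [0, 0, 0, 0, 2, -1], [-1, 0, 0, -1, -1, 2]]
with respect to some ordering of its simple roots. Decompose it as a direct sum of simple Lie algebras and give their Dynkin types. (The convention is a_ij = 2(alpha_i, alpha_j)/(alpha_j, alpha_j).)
The diagram associated to this matrix has two connected components: the simple roots {alpha_2, alpha_3} form a chain of 2 nodes with single edges (A_2), and {alpha_1, alpha_4, alpha_5, alpha_6} form a chain of 2 nodes with a fork of two nodes at one end (D_4). A semisimple Lie algebra decomposes uniquely as the direct sum of simple ideals, one per connected component of its Dynkin diagram, so g ≅ A_2 ⊕ D_4 (dimension 8 + 28 = 36).

A_2 (sl(3)) ⊕ D_4 (so(8))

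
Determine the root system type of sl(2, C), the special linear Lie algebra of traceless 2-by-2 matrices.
This is sl(2), which has dimension 2^2 - 1 = 3 and rank 2 - 1 = 1 (a Cartan subalgebra is the diagonal traceless matrices). In the classification of classical Lie algebras, the special linear algebra sl(n+1) has type A_n; here n = 1, so the Dynkin diagram is a chain of 1 nodes with single edges (A_1). Hence the type is A_1.

type A_1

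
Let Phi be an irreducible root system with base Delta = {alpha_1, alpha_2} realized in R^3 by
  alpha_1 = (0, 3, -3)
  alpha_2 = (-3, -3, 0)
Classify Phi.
Compute the Cartan integers a_ij = 2(alpha_i, alpha_j)/(alpha_j, alpha_j); the resulting 2x2 Cartan matrix is
[[2, -1], [-1, 2]].
All simple roots have the same length, so the diagram is simply laced. The associated Dynkin diagram is a chain of 2 nodes with single edges (A_2), so the type is A_2 (the algebra sl(3)).

A2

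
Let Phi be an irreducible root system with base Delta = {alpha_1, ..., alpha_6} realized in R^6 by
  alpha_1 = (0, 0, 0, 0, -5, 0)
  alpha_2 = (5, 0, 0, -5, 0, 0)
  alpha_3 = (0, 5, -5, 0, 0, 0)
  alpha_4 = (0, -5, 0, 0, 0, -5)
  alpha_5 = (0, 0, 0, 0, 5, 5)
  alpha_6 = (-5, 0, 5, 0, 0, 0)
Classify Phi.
Compute the Cartan integers a_ij = 2(alpha_i, alpha_j)/(alpha_j, alpha_j); the resulting 6x6 Cartan matrix is
[[2, 0, 0, 0, -1, 0], [0, 2, 0, 0, 0, -1], [0, 0, 2, -1, 0, -1], [0, 0, -1, 2, -1, 0], [-2, 0, 0, -1, 2, 0], [0, -1, -1, 0, 0, 2]].
The roots have two lengths (squared-length ratio 2:1); the short ones are alpha_{1}. The associated Dynkin diagram is a chain of 6 nodes with a double edge at one end; the terminal node there is the unique short simple root (B_6), so the type is B_6 (the algebra so(13)).

B_6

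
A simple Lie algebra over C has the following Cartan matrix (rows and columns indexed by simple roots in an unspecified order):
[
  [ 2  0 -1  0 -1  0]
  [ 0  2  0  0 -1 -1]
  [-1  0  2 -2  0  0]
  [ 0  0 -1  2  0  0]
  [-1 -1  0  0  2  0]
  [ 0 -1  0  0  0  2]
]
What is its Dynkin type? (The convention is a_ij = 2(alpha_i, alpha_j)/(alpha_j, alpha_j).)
type B_6

The matrix has rank 6 with 2's on the diagonal. Reading the off-diagonal entries as Dynkin edges (a single edge where a_ij = a_ji = -1; a double or triple edge where a_ij * a_ji = 2 or 3), the diagram is a chain of 6 nodes with a double edge at one end; the terminal node there is the unique short simple root (B_6). One simple-root ordering that puts it in standard form is (alpha_6, alpha_2, alpha_5, alpha_1, alpha_3, alpha_4). So the algebra is type B_6, i.e. so(13).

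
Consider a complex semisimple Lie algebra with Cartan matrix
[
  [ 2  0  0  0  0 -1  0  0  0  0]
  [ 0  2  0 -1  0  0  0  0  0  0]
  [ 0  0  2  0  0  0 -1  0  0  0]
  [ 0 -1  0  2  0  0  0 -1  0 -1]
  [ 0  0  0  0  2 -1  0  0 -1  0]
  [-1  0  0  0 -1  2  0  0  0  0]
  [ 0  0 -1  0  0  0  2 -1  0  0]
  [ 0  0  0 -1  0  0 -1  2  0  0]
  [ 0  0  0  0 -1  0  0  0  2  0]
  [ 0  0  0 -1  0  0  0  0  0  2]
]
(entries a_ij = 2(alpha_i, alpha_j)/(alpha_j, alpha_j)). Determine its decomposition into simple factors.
The diagram associated to this matrix has two connected components: the simple roots {alpha_1, alpha_5, alpha_6, alpha_9} form a chain of 4 nodes with single edges (A_4), and {alpha_2, alpha_3, alpha_4, alpha_7, alpha_8, alpha_10} form a chain of 4 nodes with a fork of two nodes at one end (D_6). A semisimple Lie algebra decomposes uniquely as the direct sum of simple ideals, one per connected component of its Dynkin diagram, so g ≅ A_4 ⊕ D_6 (dimension 24 + 66 = 90).

A4 ⊕ D6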